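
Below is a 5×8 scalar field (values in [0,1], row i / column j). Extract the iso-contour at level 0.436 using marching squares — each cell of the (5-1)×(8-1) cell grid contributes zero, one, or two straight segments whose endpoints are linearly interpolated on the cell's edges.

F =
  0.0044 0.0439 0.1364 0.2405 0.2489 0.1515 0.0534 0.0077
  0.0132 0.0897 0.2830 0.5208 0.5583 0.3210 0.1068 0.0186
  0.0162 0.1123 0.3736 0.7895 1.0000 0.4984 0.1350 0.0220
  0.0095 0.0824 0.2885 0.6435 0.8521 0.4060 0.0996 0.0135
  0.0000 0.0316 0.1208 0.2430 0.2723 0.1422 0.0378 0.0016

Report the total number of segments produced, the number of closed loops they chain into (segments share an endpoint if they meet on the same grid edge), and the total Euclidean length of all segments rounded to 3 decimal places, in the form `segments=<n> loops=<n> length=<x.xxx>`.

segments=12 loops=1 length=9.478

cell (0,2): code 0100 → (0.697,3.000)–(1.000,2.643)
cell (0,3): code 1100 → (0.605,4.000)–(0.697,3.000)
cell (0,4): code 1000 → (1.000,4.515)–(0.605,4.000)
cell (1,2): code 0110 → (1.000,2.643)–(2.000,2.150)
cell (1,4): code 1101 → (1.648,5.000)–(1.000,4.515)
cell (1,5): code 1000 → (2.000,5.172)–(1.648,5.000)
cell (2,2): code 0110 → (2.000,2.150)–(3.000,2.415)
cell (2,4): code 1011 → (3.000,4.933)–(2.675,5.000)
cell (2,5): code 0001 → (2.675,5.000)–(2.000,5.172)
cell (3,2): code 0010 → (3.000,2.415)–(3.518,3.000)
cell (3,3): code 0011 → (3.518,3.000)–(3.718,4.000)
cell (3,4): code 0001 → (3.718,4.000)–(3.000,4.933)
total: 12 segments, chained into 1 closed loop(s), length Σ = 9.478018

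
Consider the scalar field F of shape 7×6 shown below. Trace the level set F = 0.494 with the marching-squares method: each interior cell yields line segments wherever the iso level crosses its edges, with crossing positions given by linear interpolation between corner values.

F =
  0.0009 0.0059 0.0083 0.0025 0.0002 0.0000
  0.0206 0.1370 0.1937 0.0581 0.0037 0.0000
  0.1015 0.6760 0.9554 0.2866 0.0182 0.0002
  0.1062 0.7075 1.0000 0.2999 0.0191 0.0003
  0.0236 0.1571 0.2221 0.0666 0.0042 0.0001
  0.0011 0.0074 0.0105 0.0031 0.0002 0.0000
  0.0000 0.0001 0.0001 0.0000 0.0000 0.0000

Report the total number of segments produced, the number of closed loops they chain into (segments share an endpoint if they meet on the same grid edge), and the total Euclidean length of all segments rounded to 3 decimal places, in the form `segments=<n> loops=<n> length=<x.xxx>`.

cell (1,0): code 0100 → (1.662,1.000)–(2.000,0.683)
cell (1,1): code 1100 → (1.394,2.000)–(1.662,1.000)
cell (1,2): code 1000 → (2.000,2.690)–(1.394,2.000)
cell (2,0): code 0110 → (2.000,0.683)–(3.000,0.645)
cell (2,2): code 1001 → (3.000,2.723)–(2.000,2.690)
cell (3,0): code 0010 → (3.000,0.645)–(3.388,1.000)
cell (3,1): code 0011 → (3.388,1.000)–(3.650,2.000)
cell (3,2): code 0001 → (3.650,2.000)–(3.000,2.723)
total: 8 segments, chained into 1 closed loop(s), length Σ = 6.949803

segments=8 loops=1 length=6.950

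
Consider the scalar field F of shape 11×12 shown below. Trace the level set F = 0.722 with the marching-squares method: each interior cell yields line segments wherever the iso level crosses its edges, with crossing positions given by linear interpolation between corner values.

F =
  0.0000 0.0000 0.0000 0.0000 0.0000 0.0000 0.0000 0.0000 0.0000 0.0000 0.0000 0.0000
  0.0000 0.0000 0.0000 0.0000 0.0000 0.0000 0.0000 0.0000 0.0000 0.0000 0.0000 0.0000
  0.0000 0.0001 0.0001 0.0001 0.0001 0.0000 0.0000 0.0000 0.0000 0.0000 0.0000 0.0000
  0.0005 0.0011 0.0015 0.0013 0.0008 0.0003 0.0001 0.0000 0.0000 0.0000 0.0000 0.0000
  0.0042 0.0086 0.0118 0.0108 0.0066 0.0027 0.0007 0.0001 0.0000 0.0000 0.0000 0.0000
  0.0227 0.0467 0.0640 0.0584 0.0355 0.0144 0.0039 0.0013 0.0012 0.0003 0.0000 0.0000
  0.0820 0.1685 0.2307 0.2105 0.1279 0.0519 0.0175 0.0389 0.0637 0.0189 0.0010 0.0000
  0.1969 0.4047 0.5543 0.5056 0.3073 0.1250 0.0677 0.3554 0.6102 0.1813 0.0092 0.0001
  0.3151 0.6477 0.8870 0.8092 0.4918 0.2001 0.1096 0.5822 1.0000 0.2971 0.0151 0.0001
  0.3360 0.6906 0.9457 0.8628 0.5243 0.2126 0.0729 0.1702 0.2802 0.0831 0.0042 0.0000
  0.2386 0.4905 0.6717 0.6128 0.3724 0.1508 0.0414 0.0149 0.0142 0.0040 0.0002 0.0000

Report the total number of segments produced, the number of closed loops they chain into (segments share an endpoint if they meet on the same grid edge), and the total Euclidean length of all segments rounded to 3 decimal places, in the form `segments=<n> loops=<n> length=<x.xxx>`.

segments=12 loops=2 length=10.339

cell (7,1): code 0100 → (7.504,2.000)–(8.000,1.310)
cell (7,2): code 1100 → (7.713,3.000)–(7.504,2.000)
cell (7,3): code 1000 → (8.000,3.275)–(7.713,3.000)
cell (7,7): code 0100 → (7.287,8.000)–(8.000,7.335)
cell (7,8): code 1000 → (8.000,8.396)–(7.287,8.000)
cell (8,1): code 0110 → (8.000,1.310)–(9.000,1.123)
cell (8,3): code 1001 → (9.000,3.416)–(8.000,3.275)
cell (8,7): code 0010 → (8.000,7.335)–(8.386,8.000)
cell (8,8): code 0001 → (8.386,8.000)–(8.000,8.396)
cell (9,1): code 0010 → (9.000,1.123)–(9.816,2.000)
cell (9,2): code 0011 → (9.816,2.000)–(9.563,3.000)
cell (9,3): code 0001 → (9.563,3.000)–(9.000,3.416)
total: 12 segments, chained into 2 closed loop(s), length Σ = 10.338582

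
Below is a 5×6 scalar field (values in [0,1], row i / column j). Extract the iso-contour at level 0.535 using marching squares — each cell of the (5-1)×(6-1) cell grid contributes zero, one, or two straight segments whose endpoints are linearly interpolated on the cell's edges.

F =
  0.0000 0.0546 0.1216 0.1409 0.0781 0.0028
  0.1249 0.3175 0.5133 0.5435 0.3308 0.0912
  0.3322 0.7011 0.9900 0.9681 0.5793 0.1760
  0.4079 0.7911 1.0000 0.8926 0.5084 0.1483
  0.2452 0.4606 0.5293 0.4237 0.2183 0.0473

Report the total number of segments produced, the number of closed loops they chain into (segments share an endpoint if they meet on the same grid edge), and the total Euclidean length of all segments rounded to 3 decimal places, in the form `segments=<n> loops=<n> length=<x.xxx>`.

segments=14 loops=1 length=10.586

cell (0,2): code 0100 → (0.979,3.000)–(1.000,2.719)
cell (0,3): code 1000 → (1.000,3.040)–(0.979,3.000)
cell (1,0): code 0100 → (1.567,1.000)–(2.000,0.550)
cell (1,1): code 1100 → (1.046,2.000)–(1.567,1.000)
cell (1,2): code 1110 → (1.000,2.719)–(1.046,2.000)
cell (1,3): code 1101 → (1.822,4.000)–(1.000,3.040)
cell (1,4): code 1000 → (2.000,4.110)–(1.822,4.000)
cell (2,0): code 0110 → (2.000,0.550)–(3.000,0.332)
cell (2,3): code 1011 → (3.000,3.931)–(2.625,4.000)
cell (2,4): code 0001 → (2.625,4.000)–(2.000,4.110)
cell (3,0): code 0010 → (3.000,0.332)–(3.775,1.000)
cell (3,1): code 0011 → (3.775,1.000)–(3.988,2.000)
cell (3,2): code 0011 → (3.988,2.000)–(3.763,3.000)
cell (3,3): code 0001 → (3.763,3.000)–(3.000,3.931)
total: 14 segments, chained into 1 closed loop(s), length Σ = 10.586480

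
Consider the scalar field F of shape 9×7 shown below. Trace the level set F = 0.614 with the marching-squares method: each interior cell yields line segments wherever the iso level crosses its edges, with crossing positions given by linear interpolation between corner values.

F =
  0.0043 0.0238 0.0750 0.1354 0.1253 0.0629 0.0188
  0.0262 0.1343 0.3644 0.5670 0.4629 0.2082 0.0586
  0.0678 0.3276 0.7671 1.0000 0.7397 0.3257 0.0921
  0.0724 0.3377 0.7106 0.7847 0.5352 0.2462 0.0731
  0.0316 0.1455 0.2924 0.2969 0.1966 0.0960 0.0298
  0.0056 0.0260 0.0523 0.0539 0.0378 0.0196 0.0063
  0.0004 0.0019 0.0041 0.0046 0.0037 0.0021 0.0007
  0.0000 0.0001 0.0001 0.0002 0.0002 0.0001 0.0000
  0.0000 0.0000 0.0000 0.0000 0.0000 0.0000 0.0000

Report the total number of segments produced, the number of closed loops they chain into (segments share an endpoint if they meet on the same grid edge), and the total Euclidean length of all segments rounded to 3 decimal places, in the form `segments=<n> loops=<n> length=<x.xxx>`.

segments=10 loops=1 length=7.587

cell (1,1): code 0100 → (1.620,2.000)–(2.000,1.652)
cell (1,2): code 1100 → (1.109,3.000)–(1.620,2.000)
cell (1,3): code 1100 → (1.546,4.000)–(1.109,3.000)
cell (1,4): code 1000 → (2.000,4.304)–(1.546,4.000)
cell (2,1): code 0110 → (2.000,1.652)–(3.000,1.741)
cell (2,3): code 1011 → (3.000,3.684)–(2.615,4.000)
cell (2,4): code 0001 → (2.615,4.000)–(2.000,4.304)
cell (3,1): code 0010 → (3.000,1.741)–(3.231,2.000)
cell (3,2): code 0011 → (3.231,2.000)–(3.350,3.000)
cell (3,3): code 0001 → (3.350,3.000)–(3.000,3.684)
total: 10 segments, chained into 1 closed loop(s), length Σ = 7.586854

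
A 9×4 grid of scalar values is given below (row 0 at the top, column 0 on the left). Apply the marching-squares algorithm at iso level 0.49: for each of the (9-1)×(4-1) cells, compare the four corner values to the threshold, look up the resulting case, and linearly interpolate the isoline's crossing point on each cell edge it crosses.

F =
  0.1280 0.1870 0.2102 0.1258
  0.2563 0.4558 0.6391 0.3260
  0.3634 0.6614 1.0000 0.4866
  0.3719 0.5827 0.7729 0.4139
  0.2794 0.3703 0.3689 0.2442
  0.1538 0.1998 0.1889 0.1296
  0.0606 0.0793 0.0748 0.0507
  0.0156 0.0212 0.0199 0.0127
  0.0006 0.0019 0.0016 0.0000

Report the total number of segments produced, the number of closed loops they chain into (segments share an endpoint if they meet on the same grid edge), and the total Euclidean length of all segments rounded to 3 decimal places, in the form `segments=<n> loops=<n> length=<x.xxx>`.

segments=10 loops=1 length=8.601

cell (0,1): code 0100 → (0.652,2.000)–(1.000,1.187)
cell (0,2): code 1000 → (1.000,2.476)–(0.652,2.000)
cell (1,0): code 0100 → (1.166,1.000)–(2.000,0.425)
cell (1,1): code 1110 → (1.000,1.187)–(1.166,1.000)
cell (1,2): code 1001 → (2.000,2.993)–(1.000,2.476)
cell (2,0): code 0110 → (2.000,0.425)–(3.000,0.560)
cell (2,2): code 1001 → (3.000,2.788)–(2.000,2.993)
cell (3,0): code 0010 → (3.000,0.560)–(3.436,1.000)
cell (3,1): code 0011 → (3.436,1.000)–(3.700,2.000)
cell (3,2): code 0001 → (3.700,2.000)–(3.000,2.788)
total: 10 segments, chained into 1 closed loop(s), length Σ = 8.600754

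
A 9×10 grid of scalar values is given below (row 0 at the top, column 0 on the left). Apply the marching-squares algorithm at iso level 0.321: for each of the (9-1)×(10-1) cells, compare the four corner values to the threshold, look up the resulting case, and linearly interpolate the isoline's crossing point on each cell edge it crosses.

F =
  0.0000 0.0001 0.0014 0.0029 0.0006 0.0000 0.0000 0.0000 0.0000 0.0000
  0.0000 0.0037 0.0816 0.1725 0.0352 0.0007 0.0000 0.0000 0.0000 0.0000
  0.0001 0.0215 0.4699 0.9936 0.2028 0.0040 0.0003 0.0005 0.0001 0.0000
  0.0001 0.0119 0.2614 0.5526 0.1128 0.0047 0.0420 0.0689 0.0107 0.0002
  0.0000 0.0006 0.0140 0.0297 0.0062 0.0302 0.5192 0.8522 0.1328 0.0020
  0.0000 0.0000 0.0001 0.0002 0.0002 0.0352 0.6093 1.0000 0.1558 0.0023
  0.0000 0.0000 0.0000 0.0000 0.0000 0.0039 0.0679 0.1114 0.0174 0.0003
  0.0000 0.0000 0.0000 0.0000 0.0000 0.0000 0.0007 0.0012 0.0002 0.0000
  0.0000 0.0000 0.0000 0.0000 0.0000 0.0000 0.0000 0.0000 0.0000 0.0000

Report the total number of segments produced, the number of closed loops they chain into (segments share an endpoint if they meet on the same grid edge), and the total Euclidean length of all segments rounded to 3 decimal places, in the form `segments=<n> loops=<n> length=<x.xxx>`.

segments=16 loops=2 length=14.059

cell (1,1): code 0100 → (1.617,2.000)–(2.000,1.668)
cell (1,2): code 1100 → (1.181,3.000)–(1.617,2.000)
cell (1,3): code 1000 → (2.000,3.851)–(1.181,3.000)
cell (2,1): code 0010 → (2.000,1.668)–(2.714,2.000)
cell (2,2): code 0111 → (2.714,2.000)–(3.000,2.205)
cell (2,3): code 1001 → (3.000,3.527)–(2.000,3.851)
cell (3,2): code 0010 → (3.000,2.205)–(3.443,3.000)
cell (3,3): code 0001 → (3.443,3.000)–(3.000,3.527)
cell (3,5): code 0100 → (3.585,6.000)–(4.000,5.595)
cell (3,6): code 1100 → (3.322,7.000)–(3.585,6.000)
cell (3,7): code 1000 → (4.000,7.738)–(3.322,7.000)
cell (4,5): code 0110 → (4.000,5.595)–(5.000,5.498)
cell (4,7): code 1001 → (5.000,7.804)–(4.000,7.738)
cell (5,5): code 0010 → (5.000,5.498)–(5.533,6.000)
cell (5,6): code 0011 → (5.533,6.000)–(5.764,7.000)
cell (5,7): code 0001 → (5.764,7.000)–(5.000,7.804)
total: 16 segments, chained into 2 closed loop(s), length Σ = 14.059183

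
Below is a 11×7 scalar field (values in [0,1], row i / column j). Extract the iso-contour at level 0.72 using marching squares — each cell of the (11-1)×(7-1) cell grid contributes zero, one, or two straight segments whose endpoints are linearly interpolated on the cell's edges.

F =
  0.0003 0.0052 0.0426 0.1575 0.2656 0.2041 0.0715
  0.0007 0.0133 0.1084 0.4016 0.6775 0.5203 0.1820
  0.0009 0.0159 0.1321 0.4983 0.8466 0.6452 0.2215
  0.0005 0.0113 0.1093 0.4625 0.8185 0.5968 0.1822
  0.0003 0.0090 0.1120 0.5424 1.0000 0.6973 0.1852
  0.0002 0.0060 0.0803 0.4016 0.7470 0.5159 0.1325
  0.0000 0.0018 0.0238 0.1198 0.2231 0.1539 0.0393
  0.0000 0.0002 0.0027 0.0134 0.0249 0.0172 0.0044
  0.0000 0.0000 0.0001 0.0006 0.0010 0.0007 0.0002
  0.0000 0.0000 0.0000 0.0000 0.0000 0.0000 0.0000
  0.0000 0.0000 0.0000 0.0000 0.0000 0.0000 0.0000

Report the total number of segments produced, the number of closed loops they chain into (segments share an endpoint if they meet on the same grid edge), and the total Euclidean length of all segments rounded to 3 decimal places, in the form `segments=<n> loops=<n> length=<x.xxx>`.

cell (1,3): code 0100 → (1.251,4.000)–(2.000,3.637)
cell (1,4): code 1000 → (2.000,4.629)–(1.251,4.000)
cell (2,3): code 0110 → (2.000,3.637)–(3.000,3.723)
cell (2,4): code 1001 → (3.000,4.444)–(2.000,4.629)
cell (3,3): code 0110 → (3.000,3.723)–(4.000,3.388)
cell (3,4): code 1001 → (4.000,4.925)–(3.000,4.444)
cell (4,3): code 0110 → (4.000,3.388)–(5.000,3.922)
cell (4,4): code 1001 → (5.000,4.117)–(4.000,4.925)
cell (5,3): code 0010 → (5.000,3.922)–(5.052,4.000)
cell (5,4): code 0001 → (5.052,4.000)–(5.000,4.117)
total: 10 segments, chained into 1 closed loop(s), length Σ = 8.635228

segments=10 loops=1 length=8.635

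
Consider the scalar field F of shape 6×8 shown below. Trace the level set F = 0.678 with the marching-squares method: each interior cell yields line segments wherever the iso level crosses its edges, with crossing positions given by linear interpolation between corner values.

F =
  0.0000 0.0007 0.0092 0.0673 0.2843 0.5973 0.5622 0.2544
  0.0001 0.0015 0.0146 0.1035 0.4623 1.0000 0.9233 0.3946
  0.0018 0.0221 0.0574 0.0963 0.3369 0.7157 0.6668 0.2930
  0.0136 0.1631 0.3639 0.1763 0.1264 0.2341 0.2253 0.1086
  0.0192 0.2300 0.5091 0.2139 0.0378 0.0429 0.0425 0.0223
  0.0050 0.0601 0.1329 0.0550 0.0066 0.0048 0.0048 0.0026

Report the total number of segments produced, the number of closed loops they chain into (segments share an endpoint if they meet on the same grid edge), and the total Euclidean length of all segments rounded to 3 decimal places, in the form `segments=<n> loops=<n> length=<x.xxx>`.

segments=8 loops=1 length=6.144

cell (0,4): code 0100 → (0.200,5.000)–(1.000,4.401)
cell (0,5): code 1100 → (0.321,6.000)–(0.200,5.000)
cell (0,6): code 1000 → (1.000,6.464)–(0.321,6.000)
cell (1,4): code 0110 → (1.000,4.401)–(2.000,4.900)
cell (1,5): code 1011 → (2.000,5.771)–(1.956,6.000)
cell (1,6): code 0001 → (1.956,6.000)–(1.000,6.464)
cell (2,4): code 0010 → (2.000,4.900)–(2.078,5.000)
cell (2,5): code 0001 → (2.078,5.000)–(2.000,5.771)
total: 8 segments, chained into 1 closed loop(s), length Σ = 6.144220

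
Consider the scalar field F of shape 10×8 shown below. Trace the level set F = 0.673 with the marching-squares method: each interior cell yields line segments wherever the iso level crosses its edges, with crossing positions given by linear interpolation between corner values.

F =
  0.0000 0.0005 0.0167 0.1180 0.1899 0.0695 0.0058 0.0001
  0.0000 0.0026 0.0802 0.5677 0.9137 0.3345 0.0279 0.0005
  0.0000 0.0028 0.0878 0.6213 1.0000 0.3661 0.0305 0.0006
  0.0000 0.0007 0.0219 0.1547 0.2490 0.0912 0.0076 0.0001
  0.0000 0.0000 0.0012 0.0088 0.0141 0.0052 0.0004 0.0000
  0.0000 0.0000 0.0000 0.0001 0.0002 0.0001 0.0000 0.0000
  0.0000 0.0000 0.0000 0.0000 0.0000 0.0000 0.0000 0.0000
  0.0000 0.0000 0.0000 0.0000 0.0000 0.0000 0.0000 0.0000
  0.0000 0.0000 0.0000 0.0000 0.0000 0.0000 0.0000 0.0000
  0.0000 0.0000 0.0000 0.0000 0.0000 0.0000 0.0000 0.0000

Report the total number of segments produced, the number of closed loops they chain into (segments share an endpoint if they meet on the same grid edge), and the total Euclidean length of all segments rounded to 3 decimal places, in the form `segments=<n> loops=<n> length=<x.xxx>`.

segments=6 loops=1 length=4.964

cell (0,3): code 0100 → (0.667,4.000)–(1.000,3.304)
cell (0,4): code 1000 → (1.000,4.416)–(0.667,4.000)
cell (1,3): code 0110 → (1.000,3.304)–(2.000,3.137)
cell (1,4): code 1001 → (2.000,4.516)–(1.000,4.416)
cell (2,3): code 0010 → (2.000,3.137)–(2.435,4.000)
cell (2,4): code 0001 → (2.435,4.000)–(2.000,4.516)
total: 6 segments, chained into 1 closed loop(s), length Σ = 4.964417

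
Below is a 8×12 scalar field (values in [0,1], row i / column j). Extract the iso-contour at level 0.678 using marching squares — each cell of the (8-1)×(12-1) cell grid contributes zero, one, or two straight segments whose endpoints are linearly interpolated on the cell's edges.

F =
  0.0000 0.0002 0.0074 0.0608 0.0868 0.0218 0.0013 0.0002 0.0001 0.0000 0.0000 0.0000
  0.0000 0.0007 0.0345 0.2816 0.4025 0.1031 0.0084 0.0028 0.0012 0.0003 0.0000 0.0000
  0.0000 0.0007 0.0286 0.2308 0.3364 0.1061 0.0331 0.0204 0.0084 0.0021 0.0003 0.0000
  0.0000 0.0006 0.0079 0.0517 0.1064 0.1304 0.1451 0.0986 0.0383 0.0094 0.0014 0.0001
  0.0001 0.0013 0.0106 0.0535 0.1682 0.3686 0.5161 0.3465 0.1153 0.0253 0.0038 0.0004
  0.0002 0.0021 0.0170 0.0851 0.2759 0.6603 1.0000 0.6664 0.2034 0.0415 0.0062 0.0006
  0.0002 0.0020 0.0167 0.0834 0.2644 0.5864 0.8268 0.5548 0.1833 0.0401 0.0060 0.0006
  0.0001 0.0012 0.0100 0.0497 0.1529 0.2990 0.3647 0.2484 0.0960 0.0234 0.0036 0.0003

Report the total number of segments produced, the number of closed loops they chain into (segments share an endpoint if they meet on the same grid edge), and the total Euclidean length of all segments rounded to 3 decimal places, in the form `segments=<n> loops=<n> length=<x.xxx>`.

cell (4,5): code 0100 → (4.335,6.000)–(5.000,5.052)
cell (4,6): code 1000 → (5.000,6.965)–(4.335,6.000)
cell (5,5): code 0110 → (5.000,5.052)–(6.000,5.381)
cell (5,6): code 1001 → (6.000,6.547)–(5.000,6.965)
cell (6,5): code 0010 → (6.000,5.381)–(6.322,6.000)
cell (6,6): code 0001 → (6.322,6.000)–(6.000,6.547)
total: 6 segments, chained into 1 closed loop(s), length Σ = 5.799648

segments=6 loops=1 length=5.800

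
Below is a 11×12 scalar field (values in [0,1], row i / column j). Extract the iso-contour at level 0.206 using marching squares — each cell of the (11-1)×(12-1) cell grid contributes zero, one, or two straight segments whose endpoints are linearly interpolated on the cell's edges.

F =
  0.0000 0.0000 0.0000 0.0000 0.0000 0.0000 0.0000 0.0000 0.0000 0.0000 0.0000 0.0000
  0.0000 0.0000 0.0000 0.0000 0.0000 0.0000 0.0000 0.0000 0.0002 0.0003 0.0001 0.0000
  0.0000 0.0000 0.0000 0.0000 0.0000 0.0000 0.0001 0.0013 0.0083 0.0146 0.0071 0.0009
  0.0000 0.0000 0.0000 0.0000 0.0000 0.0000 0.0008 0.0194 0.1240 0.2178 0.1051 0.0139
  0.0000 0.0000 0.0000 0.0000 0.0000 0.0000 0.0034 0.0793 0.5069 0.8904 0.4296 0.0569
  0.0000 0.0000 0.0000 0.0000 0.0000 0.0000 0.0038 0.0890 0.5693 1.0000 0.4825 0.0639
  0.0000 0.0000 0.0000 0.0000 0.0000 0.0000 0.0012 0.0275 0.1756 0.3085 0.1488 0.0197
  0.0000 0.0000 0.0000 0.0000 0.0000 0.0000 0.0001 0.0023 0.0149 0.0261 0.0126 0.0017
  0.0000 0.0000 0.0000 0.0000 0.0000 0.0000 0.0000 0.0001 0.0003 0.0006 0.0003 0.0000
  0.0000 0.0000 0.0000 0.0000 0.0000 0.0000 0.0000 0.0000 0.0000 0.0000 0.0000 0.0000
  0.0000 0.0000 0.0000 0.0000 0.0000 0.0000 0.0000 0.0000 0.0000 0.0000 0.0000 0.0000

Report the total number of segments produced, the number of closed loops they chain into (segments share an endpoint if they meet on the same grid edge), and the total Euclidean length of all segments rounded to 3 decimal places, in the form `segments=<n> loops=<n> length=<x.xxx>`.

cell (2,8): code 0100 → (2.942,9.000)–(3.000,8.874)
cell (2,9): code 1000 → (3.000,9.105)–(2.942,9.000)
cell (3,7): code 0100 → (3.214,8.000)–(4.000,7.296)
cell (3,8): code 1110 → (3.000,8.874)–(3.214,8.000)
cell (3,9): code 1101 → (3.311,10.000)–(3.000,9.105)
cell (3,10): code 1000 → (4.000,10.600)–(3.311,10.000)
cell (4,7): code 0110 → (4.000,7.296)–(5.000,7.244)
cell (4,10): code 1001 → (5.000,10.661)–(4.000,10.600)
cell (5,7): code 0010 → (5.000,7.244)–(5.923,8.000)
cell (5,8): code 0111 → (5.923,8.000)–(6.000,8.229)
cell (5,9): code 1011 → (6.000,9.642)–(5.829,10.000)
cell (5,10): code 0001 → (5.829,10.000)–(5.000,10.661)
cell (6,8): code 0010 → (6.000,8.229)–(6.363,9.000)
cell (6,9): code 0001 → (6.363,9.000)–(6.000,9.642)
total: 14 segments, chained into 1 closed loop(s), length Σ = 10.558892

segments=14 loops=1 length=10.559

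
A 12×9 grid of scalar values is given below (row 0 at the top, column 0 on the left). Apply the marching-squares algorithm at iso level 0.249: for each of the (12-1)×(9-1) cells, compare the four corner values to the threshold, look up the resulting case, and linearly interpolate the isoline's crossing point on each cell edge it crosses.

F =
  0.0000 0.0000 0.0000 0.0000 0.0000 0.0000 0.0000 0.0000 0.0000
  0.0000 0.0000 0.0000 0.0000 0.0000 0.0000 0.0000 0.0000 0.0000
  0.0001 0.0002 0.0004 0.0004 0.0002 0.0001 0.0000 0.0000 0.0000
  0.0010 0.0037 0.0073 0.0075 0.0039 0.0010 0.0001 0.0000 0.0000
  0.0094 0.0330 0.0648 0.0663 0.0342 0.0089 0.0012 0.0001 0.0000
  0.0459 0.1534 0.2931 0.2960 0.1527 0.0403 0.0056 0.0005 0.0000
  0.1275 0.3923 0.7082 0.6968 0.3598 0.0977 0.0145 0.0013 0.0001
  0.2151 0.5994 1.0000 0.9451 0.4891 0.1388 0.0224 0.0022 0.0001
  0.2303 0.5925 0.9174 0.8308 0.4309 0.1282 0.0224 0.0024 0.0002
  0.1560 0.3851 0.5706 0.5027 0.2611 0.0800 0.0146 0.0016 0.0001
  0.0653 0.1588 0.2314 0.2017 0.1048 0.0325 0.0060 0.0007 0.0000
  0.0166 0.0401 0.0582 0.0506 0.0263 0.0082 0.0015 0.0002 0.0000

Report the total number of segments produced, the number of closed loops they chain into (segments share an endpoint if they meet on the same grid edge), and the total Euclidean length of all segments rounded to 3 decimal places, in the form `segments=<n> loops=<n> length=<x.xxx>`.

cell (4,1): code 0100 → (4.807,2.000)–(5.000,1.684)
cell (4,2): code 1100 → (4.795,3.000)–(4.807,2.000)
cell (4,3): code 1000 → (5.000,3.328)–(4.795,3.000)
cell (5,0): code 0100 → (5.400,1.000)–(6.000,0.459)
cell (5,1): code 1110 → (5.000,1.684)–(5.400,1.000)
cell (5,3): code 1101 → (5.465,4.000)–(5.000,3.328)
cell (5,4): code 1000 → (6.000,4.423)–(5.465,4.000)
cell (6,0): code 0110 → (6.000,0.459)–(7.000,0.088)
cell (6,4): code 1001 → (7.000,4.685)–(6.000,4.423)
cell (7,0): code 0110 → (7.000,0.088)–(8.000,0.052)
cell (7,4): code 1001 → (8.000,4.601)–(7.000,4.685)
cell (8,0): code 0110 → (8.000,0.052)–(9.000,0.406)
cell (8,4): code 1001 → (9.000,4.067)–(8.000,4.601)
cell (9,0): code 0010 → (9.000,0.406)–(9.601,1.000)
cell (9,1): code 0011 → (9.601,1.000)–(9.948,2.000)
cell (9,2): code 0011 → (9.948,2.000)–(9.843,3.000)
cell (9,3): code 0011 → (9.843,3.000)–(9.077,4.000)
cell (9,4): code 0001 → (9.077,4.000)–(9.000,4.067)
total: 18 segments, chained into 1 closed loop(s), length Σ = 15.426499

segments=18 loops=1 length=15.426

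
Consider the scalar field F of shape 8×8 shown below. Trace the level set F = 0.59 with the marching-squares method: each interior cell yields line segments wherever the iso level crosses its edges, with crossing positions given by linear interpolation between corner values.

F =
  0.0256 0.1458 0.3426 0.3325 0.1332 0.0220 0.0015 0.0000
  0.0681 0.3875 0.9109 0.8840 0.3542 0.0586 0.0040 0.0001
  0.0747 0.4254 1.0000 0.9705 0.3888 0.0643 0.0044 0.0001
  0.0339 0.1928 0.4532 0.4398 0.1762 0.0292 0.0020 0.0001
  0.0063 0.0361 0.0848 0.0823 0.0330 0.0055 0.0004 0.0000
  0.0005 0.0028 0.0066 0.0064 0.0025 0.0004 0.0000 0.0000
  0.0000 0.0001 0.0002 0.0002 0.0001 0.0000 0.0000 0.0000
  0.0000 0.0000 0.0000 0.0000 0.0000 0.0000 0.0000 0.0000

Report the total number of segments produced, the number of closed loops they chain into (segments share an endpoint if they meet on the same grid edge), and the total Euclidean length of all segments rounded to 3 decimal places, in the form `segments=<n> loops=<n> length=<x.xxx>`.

segments=8 loops=1 length=7.620

cell (0,1): code 0100 → (0.435,2.000)–(1.000,1.387)
cell (0,2): code 1100 → (0.467,3.000)–(0.435,2.000)
cell (0,3): code 1000 → (1.000,3.555)–(0.467,3.000)
cell (1,1): code 0110 → (1.000,1.387)–(2.000,1.286)
cell (1,3): code 1001 → (2.000,3.654)–(1.000,3.555)
cell (2,1): code 0010 → (2.000,1.286)–(2.750,2.000)
cell (2,2): code 0011 → (2.750,2.000)–(2.717,3.000)
cell (2,3): code 0001 → (2.717,3.000)–(2.000,3.654)
total: 8 segments, chained into 1 closed loop(s), length Σ = 7.619587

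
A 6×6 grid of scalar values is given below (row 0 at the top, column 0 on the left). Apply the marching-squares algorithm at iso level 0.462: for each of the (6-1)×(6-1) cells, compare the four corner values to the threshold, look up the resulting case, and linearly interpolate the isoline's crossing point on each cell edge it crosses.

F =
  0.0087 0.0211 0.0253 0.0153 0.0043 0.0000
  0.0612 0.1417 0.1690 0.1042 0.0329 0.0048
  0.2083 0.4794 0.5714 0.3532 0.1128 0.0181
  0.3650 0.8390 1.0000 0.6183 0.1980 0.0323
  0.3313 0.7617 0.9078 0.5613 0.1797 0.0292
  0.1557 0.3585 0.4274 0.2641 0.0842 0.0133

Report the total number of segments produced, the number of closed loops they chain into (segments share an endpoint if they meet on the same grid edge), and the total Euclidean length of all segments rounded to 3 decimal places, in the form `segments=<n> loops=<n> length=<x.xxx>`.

cell (1,0): code 0100 → (1.948,1.000)–(2.000,0.936)
cell (1,1): code 1100 → (1.728,2.000)–(1.948,1.000)
cell (1,2): code 1000 → (2.000,2.501)–(1.728,2.000)
cell (2,0): code 0110 → (2.000,0.936)–(3.000,0.205)
cell (2,2): code 1101 → (2.410,3.000)–(2.000,2.501)
cell (2,3): code 1000 → (3.000,3.372)–(2.410,3.000)
cell (3,0): code 0110 → (3.000,0.205)–(4.000,0.304)
cell (3,3): code 1001 → (4.000,3.260)–(3.000,3.372)
cell (4,0): code 0010 → (4.000,0.304)–(4.743,1.000)
cell (4,1): code 0011 → (4.743,1.000)–(4.928,2.000)
cell (4,2): code 0011 → (4.928,2.000)–(4.334,3.000)
cell (4,3): code 0001 → (4.334,3.000)–(4.000,3.260)
total: 12 segments, chained into 1 closed loop(s), length Σ = 9.891378

segments=12 loops=1 length=9.891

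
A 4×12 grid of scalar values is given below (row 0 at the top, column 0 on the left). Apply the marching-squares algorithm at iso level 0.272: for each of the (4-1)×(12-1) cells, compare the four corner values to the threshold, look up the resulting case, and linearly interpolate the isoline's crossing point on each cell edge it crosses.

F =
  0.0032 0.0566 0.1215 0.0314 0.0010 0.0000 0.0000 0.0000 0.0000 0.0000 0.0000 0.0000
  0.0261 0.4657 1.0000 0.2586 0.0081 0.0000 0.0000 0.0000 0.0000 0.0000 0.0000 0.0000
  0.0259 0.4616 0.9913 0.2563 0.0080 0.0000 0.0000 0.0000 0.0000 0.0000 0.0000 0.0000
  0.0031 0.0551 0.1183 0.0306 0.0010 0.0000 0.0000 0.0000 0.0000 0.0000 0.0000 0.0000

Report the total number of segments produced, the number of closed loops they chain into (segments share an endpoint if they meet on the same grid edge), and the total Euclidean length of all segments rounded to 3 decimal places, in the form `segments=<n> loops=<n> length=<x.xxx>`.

cell (0,0): code 0100 → (0.527,1.000)–(1.000,0.559)
cell (0,1): code 1100 → (0.171,2.000)–(0.527,1.000)
cell (0,2): code 1000 → (1.000,2.982)–(0.171,2.000)
cell (1,0): code 0110 → (1.000,0.559)–(2.000,0.565)
cell (1,2): code 1001 → (2.000,2.979)–(1.000,2.982)
cell (2,0): code 0010 → (2.000,0.565)–(2.466,1.000)
cell (2,1): code 0011 → (2.466,1.000)–(2.824,2.000)
cell (2,2): code 0001 → (2.824,2.000)–(2.000,2.979)
total: 8 segments, chained into 1 closed loop(s), length Σ = 7.972082

segments=8 loops=1 length=7.972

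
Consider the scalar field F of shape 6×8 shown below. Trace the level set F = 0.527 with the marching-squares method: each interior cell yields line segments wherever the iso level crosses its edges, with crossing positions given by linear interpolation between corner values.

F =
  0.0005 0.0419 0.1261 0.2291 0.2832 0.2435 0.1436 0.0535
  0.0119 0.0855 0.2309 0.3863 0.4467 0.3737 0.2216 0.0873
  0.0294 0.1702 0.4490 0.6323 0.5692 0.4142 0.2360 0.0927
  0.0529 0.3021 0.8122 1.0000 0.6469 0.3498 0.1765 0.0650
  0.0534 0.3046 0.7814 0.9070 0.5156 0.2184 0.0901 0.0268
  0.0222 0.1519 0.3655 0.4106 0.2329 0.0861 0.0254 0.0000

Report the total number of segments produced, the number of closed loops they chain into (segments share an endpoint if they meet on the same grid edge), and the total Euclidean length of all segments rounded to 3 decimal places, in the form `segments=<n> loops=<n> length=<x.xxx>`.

segments=12 loops=1 length=9.758

cell (1,2): code 0100 → (1.572,3.000)–(2.000,2.426)
cell (1,3): code 1100 → (1.656,4.000)–(1.572,3.000)
cell (1,4): code 1000 → (2.000,4.272)–(1.656,4.000)
cell (2,1): code 0100 → (2.215,2.000)–(3.000,1.441)
cell (2,2): code 1110 → (2.000,2.426)–(2.215,2.000)
cell (2,4): code 1001 → (3.000,4.404)–(2.000,4.272)
cell (3,1): code 0110 → (3.000,1.441)–(4.000,1.466)
cell (3,3): code 1011 → (4.000,3.971)–(3.913,4.000)
cell (3,4): code 0001 → (3.913,4.000)–(3.000,4.404)
cell (4,1): code 0010 → (4.000,1.466)–(4.612,2.000)
cell (4,2): code 0011 → (4.612,2.000)–(4.766,3.000)
cell (4,3): code 0001 → (4.766,3.000)–(4.000,3.971)
total: 12 segments, chained into 1 closed loop(s), length Σ = 9.758273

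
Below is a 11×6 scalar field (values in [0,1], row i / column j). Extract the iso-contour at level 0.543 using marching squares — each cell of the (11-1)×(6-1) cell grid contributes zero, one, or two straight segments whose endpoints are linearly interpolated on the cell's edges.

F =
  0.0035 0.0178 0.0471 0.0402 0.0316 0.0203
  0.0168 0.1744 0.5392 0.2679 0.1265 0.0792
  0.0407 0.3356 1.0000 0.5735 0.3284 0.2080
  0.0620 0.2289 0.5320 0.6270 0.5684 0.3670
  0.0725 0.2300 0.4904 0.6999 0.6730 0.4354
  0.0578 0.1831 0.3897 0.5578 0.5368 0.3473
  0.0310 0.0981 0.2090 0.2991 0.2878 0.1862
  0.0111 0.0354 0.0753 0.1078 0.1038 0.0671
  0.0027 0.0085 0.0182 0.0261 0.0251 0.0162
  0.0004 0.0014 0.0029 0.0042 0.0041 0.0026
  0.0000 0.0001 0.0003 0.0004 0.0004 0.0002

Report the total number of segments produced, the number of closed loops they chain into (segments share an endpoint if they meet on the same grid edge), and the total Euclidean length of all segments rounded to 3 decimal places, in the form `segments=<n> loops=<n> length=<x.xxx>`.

cell (1,1): code 0100 → (1.008,2.000)–(2.000,1.312)
cell (1,2): code 1100 → (1.900,3.000)–(1.008,2.000)
cell (1,3): code 1000 → (2.000,3.124)–(1.900,3.000)
cell (2,1): code 0010 → (2.000,1.312)–(2.976,2.000)
cell (2,2): code 0111 → (2.976,2.000)–(3.000,2.116)
cell (2,3): code 1101 → (2.894,4.000)–(2.000,3.124)
cell (2,4): code 1000 → (3.000,4.126)–(2.894,4.000)
cell (3,2): code 0110 → (3.000,2.116)–(4.000,2.251)
cell (3,4): code 1001 → (4.000,4.547)–(3.000,4.126)
cell (4,2): code 0110 → (4.000,2.251)–(5.000,2.912)
cell (4,3): code 1011 → (5.000,3.705)–(4.954,4.000)
cell (4,4): code 0001 → (4.954,4.000)–(4.000,4.547)
cell (5,2): code 0010 → (5.000,2.912)–(5.057,3.000)
cell (5,3): code 0001 → (5.057,3.000)–(5.000,3.705)
total: 14 segments, chained into 1 closed loop(s), length Σ = 10.938881

segments=14 loops=1 length=10.939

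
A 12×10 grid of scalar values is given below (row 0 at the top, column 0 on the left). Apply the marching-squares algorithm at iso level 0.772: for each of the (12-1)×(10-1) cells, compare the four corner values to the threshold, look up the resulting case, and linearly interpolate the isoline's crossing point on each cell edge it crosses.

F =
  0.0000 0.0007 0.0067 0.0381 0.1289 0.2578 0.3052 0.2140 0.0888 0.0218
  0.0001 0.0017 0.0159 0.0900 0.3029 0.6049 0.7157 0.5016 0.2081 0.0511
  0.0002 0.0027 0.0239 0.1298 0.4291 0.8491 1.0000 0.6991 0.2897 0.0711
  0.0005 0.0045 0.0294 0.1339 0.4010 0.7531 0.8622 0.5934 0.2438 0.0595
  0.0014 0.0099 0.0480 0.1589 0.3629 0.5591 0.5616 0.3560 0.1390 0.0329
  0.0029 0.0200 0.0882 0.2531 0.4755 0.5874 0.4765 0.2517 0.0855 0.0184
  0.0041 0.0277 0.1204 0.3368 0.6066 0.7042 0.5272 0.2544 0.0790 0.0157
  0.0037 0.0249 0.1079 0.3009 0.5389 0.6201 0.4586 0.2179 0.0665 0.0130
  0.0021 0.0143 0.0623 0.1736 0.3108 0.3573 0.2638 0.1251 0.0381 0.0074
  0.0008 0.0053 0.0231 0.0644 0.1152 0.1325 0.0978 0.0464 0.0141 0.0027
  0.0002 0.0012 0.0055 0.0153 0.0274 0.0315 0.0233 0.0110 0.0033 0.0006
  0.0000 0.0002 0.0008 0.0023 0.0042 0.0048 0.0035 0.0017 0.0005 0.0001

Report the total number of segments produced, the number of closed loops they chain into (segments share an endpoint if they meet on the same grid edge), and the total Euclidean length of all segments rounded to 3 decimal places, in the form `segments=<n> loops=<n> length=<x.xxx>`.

cell (1,4): code 0100 → (1.684,5.000)–(2.000,4.816)
cell (1,5): code 1100 → (1.198,6.000)–(1.684,5.000)
cell (1,6): code 1000 → (2.000,6.758)–(1.198,6.000)
cell (2,4): code 0010 → (2.000,4.816)–(2.803,5.000)
cell (2,5): code 0111 → (2.803,5.000)–(3.000,5.173)
cell (2,6): code 1001 → (3.000,6.336)–(2.000,6.758)
cell (3,5): code 0010 → (3.000,5.173)–(3.300,6.000)
cell (3,6): code 0001 → (3.300,6.000)–(3.000,6.336)
total: 8 segments, chained into 1 closed loop(s), length Σ = 6.081710

segments=8 loops=1 length=6.082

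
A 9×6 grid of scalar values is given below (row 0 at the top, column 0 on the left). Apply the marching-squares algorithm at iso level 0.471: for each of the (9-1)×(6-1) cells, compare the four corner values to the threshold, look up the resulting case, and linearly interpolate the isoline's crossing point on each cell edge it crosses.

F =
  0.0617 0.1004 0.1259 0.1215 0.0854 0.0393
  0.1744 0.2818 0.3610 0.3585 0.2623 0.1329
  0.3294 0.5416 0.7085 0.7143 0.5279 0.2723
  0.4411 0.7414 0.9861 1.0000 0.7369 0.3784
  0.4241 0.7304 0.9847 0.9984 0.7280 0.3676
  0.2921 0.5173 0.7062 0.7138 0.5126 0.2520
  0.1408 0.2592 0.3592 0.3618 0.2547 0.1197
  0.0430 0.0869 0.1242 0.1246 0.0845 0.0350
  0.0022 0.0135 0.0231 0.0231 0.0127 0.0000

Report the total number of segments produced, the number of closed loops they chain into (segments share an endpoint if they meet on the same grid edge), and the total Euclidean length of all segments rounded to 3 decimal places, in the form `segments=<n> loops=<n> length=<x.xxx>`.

segments=16 loops=1 length=14.282

cell (1,0): code 0100 → (1.728,1.000)–(2.000,0.667)
cell (1,1): code 1100 → (1.317,2.000)–(1.728,1.000)
cell (1,2): code 1100 → (1.316,3.000)–(1.317,2.000)
cell (1,3): code 1100 → (1.786,4.000)–(1.316,3.000)
cell (1,4): code 1000 → (2.000,4.223)–(1.786,4.000)
cell (2,0): code 0110 → (2.000,0.667)–(3.000,0.100)
cell (2,4): code 1001 → (3.000,4.742)–(2.000,4.223)
cell (3,0): code 0110 → (3.000,0.100)–(4.000,0.153)
cell (3,4): code 1001 → (4.000,4.713)–(3.000,4.742)
cell (4,0): code 0110 → (4.000,0.153)–(5.000,0.794)
cell (4,4): code 1001 → (5.000,4.160)–(4.000,4.713)
cell (5,0): code 0010 → (5.000,0.794)–(5.179,1.000)
cell (5,1): code 0011 → (5.179,1.000)–(5.678,2.000)
cell (5,2): code 0011 → (5.678,2.000)–(5.690,3.000)
cell (5,3): code 0011 → (5.690,3.000)–(5.161,4.000)
cell (5,4): code 0001 → (5.161,4.000)–(5.000,4.160)
total: 16 segments, chained into 1 closed loop(s), length Σ = 14.282345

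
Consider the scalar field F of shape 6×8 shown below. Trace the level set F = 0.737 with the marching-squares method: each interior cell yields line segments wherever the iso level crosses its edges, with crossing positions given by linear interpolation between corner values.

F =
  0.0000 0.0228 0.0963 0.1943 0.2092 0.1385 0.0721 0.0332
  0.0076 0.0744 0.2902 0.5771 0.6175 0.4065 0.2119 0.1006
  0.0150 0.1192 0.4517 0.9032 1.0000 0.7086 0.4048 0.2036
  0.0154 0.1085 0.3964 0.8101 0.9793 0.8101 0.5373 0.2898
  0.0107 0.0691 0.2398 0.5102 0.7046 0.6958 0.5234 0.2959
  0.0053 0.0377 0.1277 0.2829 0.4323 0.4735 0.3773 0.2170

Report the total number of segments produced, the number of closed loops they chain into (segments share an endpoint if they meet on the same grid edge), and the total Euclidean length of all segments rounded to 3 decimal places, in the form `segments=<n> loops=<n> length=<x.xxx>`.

segments=10 loops=1 length=8.072

cell (1,2): code 0100 → (1.490,3.000)–(2.000,2.632)
cell (1,3): code 1100 → (1.312,4.000)–(1.490,3.000)
cell (1,4): code 1000 → (2.000,4.903)–(1.312,4.000)
cell (2,2): code 0110 → (2.000,2.632)–(3.000,2.823)
cell (2,4): code 1101 → (2.280,5.000)–(2.000,4.903)
cell (2,5): code 1000 → (3.000,5.268)–(2.280,5.000)
cell (3,2): code 0010 → (3.000,2.823)–(3.244,3.000)
cell (3,3): code 0011 → (3.244,3.000)–(3.882,4.000)
cell (3,4): code 0011 → (3.882,4.000)–(3.640,5.000)
cell (3,5): code 0001 → (3.640,5.000)–(3.000,5.268)
total: 10 segments, chained into 1 closed loop(s), length Σ = 8.071695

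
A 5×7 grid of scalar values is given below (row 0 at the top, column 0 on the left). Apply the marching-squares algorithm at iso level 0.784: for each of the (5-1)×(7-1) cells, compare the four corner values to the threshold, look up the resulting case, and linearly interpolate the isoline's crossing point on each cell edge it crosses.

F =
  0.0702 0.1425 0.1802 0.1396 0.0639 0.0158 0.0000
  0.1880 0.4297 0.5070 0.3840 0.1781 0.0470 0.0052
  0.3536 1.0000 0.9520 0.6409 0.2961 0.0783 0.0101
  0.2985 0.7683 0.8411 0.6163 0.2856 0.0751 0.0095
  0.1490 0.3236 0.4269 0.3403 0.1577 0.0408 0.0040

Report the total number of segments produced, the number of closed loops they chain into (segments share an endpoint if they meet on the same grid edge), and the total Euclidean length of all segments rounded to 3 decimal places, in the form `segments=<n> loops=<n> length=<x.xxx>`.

segments=8 loops=1 length=5.506

cell (1,0): code 0100 → (1.621,1.000)–(2.000,0.666)
cell (1,1): code 1100 → (1.622,2.000)–(1.621,1.000)
cell (1,2): code 1000 → (2.000,2.540)–(1.622,2.000)
cell (2,0): code 0010 → (2.000,0.666)–(2.932,1.000)
cell (2,1): code 0111 → (2.932,1.000)–(3.000,1.216)
cell (2,2): code 1001 → (3.000,2.254)–(2.000,2.540)
cell (3,1): code 0010 → (3.000,1.216)–(3.138,2.000)
cell (3,2): code 0001 → (3.138,2.000)–(3.000,2.254)
total: 8 segments, chained into 1 closed loop(s), length Σ = 5.505824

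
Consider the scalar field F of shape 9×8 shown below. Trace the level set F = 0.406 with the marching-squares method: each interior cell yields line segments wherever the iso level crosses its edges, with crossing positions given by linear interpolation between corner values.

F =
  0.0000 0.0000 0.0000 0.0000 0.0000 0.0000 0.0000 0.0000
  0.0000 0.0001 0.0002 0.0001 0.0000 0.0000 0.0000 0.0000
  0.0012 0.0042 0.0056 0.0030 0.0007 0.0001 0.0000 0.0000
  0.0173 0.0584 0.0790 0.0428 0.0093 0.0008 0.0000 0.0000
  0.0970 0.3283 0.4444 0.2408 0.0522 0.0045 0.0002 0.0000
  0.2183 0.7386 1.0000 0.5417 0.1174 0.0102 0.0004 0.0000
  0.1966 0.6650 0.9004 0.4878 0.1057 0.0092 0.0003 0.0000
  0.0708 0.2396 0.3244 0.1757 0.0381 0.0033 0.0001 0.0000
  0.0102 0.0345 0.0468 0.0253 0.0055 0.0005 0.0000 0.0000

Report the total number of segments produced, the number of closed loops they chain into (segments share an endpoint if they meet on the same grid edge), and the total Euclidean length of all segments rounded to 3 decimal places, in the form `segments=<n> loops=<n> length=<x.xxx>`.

segments=12 loops=1 length=9.188

cell (3,1): code 0100 → (3.895,2.000)–(4.000,1.669)
cell (3,2): code 1000 → (4.000,2.189)–(3.895,2.000)
cell (4,0): code 0100 → (4.189,1.000)–(5.000,0.361)
cell (4,1): code 1110 → (4.000,1.669)–(4.189,1.000)
cell (4,2): code 1101 → (4.549,3.000)–(4.000,2.189)
cell (4,3): code 1000 → (5.000,3.320)–(4.549,3.000)
cell (5,0): code 0110 → (5.000,0.361)–(6.000,0.447)
cell (5,3): code 1001 → (6.000,3.214)–(5.000,3.320)
cell (6,0): code 0010 → (6.000,0.447)–(6.609,1.000)
cell (6,1): code 0011 → (6.609,1.000)–(6.858,2.000)
cell (6,2): code 0011 → (6.858,2.000)–(6.262,3.000)
cell (6,3): code 0001 → (6.262,3.000)–(6.000,3.214)
total: 12 segments, chained into 1 closed loop(s), length Σ = 9.188465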